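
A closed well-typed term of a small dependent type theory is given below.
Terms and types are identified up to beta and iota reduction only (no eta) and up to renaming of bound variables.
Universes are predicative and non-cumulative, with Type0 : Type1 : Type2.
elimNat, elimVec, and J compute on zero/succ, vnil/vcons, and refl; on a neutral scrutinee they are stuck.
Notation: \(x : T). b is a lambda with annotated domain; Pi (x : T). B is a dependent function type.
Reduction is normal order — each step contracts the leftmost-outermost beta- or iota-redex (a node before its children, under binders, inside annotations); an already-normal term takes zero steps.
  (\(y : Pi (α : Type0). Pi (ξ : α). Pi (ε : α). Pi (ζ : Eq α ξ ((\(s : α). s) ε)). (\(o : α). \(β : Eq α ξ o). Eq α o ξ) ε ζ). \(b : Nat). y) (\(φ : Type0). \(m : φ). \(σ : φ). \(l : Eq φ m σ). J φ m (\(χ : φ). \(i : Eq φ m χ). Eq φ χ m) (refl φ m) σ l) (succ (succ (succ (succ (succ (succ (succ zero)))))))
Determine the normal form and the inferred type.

normal form:
  \(y : Type0). \(α : y). \(ξ : y). \(ε : Eq y α ξ). J y α (\(ζ : y). \(s : Eq y α ζ). Eq y ζ α) (refl y α) ξ ε
the term's type:
  Pi (y : Type0). Pi (α : y). Pi (ξ : y). Pi (ε : Eq y α ξ). Eq y ξ α
observation: the first redex contracted is a beta-redex; the normal form is reached in 2 normal-order steps.


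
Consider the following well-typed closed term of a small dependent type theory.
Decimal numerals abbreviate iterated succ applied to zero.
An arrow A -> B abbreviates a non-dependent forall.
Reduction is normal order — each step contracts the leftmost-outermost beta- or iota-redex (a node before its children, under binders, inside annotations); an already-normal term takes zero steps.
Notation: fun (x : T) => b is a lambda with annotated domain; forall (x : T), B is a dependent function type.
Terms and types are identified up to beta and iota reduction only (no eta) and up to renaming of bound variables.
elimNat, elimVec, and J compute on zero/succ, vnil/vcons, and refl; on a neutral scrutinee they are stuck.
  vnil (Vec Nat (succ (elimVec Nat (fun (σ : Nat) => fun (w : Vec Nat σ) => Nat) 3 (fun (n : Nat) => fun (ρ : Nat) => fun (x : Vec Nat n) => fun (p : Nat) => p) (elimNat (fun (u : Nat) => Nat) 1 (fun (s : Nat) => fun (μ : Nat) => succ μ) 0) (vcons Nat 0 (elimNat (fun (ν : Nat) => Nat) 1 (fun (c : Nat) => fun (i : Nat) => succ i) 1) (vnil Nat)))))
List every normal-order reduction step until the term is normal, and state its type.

reduction (normal order):
  vnil (Vec Nat (succ (elimVec Nat (fun (σ : Nat) => fun (w : Vec Nat σ) => Nat) 3 (fun (n : Nat) => fun (ρ : Nat) => fun (x : Vec Nat n) => fun (p : Nat) => p) (elimNat (fun (u : Nat) => Nat) 1 (fun (s : Nat) => fun (μ : Nat) => succ μ) 0) (vcons Nat 0 (elimNat (fun (ν : Nat) => Nat) 1 (fun (c : Nat) => fun (i : Nat) => succ i) 1) (vnil Nat)))))
  ~> vnil (Vec Nat (succ ((fun (σ : Nat) => fun (w : Nat) => fun (n : Vec Nat σ) => fun (ρ : Nat) => ρ) 0 (elimNat (fun (x : Nat) => Nat) 1 (fun (p : Nat) => fun (u : Nat) => succ u) 1) (vnil Nat) (elimVec Nat (fun (s : Nat) => fun (μ : Vec Nat s) => Nat) 3 (fun (ν : Nat) => fun (c : Nat) => fun (i : Vec Nat ν) => fun (v : Nat) => v) 0 (vnil Nat)))))
  ~> vnil (Vec Nat (succ ((fun (σ : Nat) => fun (w : Vec Nat 0) => fun (n : Nat) => n) (elimNat (fun (ρ : Nat) => Nat) 1 (fun (x : Nat) => fun (p : Nat) => succ p) 1) (vnil Nat) (elimVec Nat (fun (u : Nat) => fun (s : Vec Nat u) => Nat) 3 (fun (μ : Nat) => fun (ν : Nat) => fun (c : Vec Nat μ) => fun (i : Nat) => i) 0 (vnil Nat)))))
  ~> vnil (Vec Nat (succ ((fun (σ : Vec Nat 0) => fun (w : Nat) => w) (vnil Nat) (elimVec Nat (fun (n : Nat) => fun (ρ : Vec Nat n) => Nat) 3 (fun (x : Nat) => fun (p : Nat) => fun (u : Vec Nat x) => fun (s : Nat) => s) 0 (vnil Nat)))))
  ~> vnil (Vec Nat (succ ((fun (σ : Nat) => σ) (elimVec Nat (fun (w : Nat) => fun (n : Vec Nat w) => Nat) 3 (fun (ρ : Nat) => fun (x : Nat) => fun (p : Vec Nat ρ) => fun (u : Nat) => u) 0 (vnil Nat)))))
  ~> vnil (Vec Nat (succ (elimVec Nat (fun (σ : Nat) => fun (w : Vec Nat σ) => Nat) 3 (fun (n : Nat) => fun (ρ : Nat) => fun (x : Vec Nat n) => fun (p : Nat) => p) 0 (vnil Nat))))
  ~> vnil (Vec Nat 4)
type:
  Vec (Vec Nat 4) 0


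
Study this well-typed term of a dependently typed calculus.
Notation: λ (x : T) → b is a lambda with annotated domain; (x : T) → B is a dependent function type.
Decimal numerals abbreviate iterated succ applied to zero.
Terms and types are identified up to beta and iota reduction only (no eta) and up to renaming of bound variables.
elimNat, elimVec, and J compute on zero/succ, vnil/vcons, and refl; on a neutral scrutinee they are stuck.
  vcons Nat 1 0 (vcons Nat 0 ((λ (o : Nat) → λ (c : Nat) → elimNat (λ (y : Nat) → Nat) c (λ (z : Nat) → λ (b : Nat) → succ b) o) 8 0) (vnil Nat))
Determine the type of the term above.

type:
  Vec Nat 2


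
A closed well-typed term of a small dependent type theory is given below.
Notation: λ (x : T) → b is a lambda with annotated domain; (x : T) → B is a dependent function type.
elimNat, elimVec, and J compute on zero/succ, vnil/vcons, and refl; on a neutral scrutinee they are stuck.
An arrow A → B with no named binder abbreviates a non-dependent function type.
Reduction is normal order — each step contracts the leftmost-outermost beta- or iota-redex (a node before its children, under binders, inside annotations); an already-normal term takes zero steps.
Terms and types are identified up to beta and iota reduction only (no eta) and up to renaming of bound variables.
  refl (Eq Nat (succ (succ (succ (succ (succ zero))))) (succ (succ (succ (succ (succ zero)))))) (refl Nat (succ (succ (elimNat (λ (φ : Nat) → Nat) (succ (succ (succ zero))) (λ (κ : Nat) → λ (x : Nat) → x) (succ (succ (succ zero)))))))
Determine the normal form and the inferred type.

normal form:
  refl (Eq Nat (succ (succ (succ (succ (succ zero))))) (succ (succ (succ (succ (succ zero)))))) (refl Nat (succ (succ (succ (succ (succ zero))))))
inferred type:
  Eq (Eq Nat (succ (succ (succ (succ (succ zero))))) (succ (succ (succ (succ (succ zero)))))) (refl Nat (succ (succ (succ (succ (succ zero)))))) (refl Nat (succ (succ (succ (succ (succ zero))))))
observation: the leftmost-outermost redex is an elimNat iota-redex, and normalization takes 10 steps.


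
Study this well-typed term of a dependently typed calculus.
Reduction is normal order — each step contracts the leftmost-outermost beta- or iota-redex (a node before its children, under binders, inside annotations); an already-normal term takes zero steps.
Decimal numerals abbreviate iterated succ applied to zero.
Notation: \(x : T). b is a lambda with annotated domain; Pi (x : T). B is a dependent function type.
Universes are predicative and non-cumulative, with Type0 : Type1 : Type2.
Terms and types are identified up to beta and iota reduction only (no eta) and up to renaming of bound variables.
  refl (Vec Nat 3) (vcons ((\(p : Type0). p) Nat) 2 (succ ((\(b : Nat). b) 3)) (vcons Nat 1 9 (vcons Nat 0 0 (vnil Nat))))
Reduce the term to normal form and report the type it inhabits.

normal form:
  refl (Vec Nat 3) (vcons Nat 2 4 (vcons Nat 1 9 (vcons Nat 0 0 (vnil Nat))))
inferred type:
  Eq (Vec Nat 3) (vcons Nat 2 4 (vcons Nat 1 9 (vcons Nat 0 0 (vnil Nat)))) (vcons Nat 2 4 (vcons Nat 1 9 (vcons Nat 0 0 (vnil Nat))))
observation: 2 normal-order steps normalize the term, beginning with a beta-redex.


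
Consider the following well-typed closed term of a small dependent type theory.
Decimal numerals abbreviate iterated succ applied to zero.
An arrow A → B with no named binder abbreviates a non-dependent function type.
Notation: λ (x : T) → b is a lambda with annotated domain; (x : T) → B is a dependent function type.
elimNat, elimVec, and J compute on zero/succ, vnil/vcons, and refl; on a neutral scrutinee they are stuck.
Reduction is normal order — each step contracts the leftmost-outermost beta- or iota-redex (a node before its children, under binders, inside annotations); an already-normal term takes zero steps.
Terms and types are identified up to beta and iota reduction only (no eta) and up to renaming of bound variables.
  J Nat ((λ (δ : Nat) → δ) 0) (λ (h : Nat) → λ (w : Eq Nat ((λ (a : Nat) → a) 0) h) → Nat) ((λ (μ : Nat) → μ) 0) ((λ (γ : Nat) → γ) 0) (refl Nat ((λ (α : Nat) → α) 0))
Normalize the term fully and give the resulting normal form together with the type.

reduced normal form:
  0
type:
  Nat


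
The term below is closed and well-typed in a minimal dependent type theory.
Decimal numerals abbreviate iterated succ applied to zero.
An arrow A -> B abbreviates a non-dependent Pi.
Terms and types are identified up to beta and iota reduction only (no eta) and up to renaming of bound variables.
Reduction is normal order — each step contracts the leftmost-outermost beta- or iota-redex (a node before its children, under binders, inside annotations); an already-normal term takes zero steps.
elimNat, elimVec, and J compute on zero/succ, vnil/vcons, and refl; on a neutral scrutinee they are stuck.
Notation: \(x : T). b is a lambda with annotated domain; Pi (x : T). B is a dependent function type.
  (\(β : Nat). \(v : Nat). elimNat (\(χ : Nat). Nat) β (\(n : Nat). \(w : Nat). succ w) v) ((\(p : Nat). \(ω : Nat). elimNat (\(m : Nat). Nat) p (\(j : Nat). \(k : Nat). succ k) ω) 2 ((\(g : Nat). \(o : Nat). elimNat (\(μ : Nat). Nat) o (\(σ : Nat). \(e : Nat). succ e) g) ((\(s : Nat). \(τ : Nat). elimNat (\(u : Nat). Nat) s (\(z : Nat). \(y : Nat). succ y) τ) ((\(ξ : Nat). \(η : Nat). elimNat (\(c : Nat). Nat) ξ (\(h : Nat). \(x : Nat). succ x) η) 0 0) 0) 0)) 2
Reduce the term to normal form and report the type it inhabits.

normal form:
  4
inferred type:
  Nat


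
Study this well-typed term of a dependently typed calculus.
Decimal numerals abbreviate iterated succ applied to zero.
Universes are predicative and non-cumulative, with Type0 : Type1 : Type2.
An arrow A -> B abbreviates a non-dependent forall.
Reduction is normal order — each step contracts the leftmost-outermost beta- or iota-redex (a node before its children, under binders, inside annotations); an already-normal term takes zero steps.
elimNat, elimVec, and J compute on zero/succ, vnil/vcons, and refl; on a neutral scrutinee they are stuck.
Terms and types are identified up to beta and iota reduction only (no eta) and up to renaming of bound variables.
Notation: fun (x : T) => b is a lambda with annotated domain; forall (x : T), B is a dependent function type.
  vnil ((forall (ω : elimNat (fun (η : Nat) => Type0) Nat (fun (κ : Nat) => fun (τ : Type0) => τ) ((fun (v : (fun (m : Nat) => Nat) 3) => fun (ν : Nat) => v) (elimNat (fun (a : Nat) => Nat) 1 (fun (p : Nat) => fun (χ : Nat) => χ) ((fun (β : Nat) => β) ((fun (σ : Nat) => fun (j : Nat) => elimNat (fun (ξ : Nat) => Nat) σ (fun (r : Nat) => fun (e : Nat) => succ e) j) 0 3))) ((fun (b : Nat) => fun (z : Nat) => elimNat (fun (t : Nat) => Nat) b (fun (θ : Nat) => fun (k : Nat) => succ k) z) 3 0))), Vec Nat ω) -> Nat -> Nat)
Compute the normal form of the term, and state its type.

resulting normal form:
  vnil ((forall (ω : Nat), Vec Nat ω) -> Nat -> Nat)
type:
  Vec ((forall (ω : Nat), Vec Nat ω) -> Nat -> Nat) 0


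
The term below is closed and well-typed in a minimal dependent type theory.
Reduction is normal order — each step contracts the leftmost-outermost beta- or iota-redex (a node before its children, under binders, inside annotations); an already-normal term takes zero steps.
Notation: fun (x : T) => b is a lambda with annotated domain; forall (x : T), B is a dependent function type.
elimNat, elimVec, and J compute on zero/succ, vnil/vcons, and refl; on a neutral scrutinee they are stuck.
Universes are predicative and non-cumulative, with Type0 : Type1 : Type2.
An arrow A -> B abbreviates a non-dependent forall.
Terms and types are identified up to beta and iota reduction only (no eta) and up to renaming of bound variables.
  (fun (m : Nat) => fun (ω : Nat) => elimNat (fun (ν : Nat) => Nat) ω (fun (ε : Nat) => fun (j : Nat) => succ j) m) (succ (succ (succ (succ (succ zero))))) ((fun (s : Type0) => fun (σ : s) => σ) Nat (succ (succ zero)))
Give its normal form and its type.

resulting normal form:
  succ (succ (succ (succ (succ (succ (succ zero))))))
the term's type:
  Nat
observation: reduction starts at a beta-redex, and 20 normal-order steps reach the normal form.


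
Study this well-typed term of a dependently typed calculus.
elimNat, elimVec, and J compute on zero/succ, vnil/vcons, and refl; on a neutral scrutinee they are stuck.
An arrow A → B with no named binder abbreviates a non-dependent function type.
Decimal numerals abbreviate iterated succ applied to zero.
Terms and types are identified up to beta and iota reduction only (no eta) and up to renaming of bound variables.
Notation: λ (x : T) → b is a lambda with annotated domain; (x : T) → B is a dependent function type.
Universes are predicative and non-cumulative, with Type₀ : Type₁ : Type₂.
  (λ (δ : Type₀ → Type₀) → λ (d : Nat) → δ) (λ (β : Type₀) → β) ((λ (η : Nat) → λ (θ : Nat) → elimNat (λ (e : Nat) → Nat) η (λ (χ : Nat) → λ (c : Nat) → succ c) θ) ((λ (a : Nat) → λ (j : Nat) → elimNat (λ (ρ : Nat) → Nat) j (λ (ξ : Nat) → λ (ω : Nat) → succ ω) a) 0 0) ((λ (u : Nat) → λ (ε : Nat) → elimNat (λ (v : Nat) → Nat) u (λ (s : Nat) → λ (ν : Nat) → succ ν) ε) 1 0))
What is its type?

type:
  Type₀ → Type₀


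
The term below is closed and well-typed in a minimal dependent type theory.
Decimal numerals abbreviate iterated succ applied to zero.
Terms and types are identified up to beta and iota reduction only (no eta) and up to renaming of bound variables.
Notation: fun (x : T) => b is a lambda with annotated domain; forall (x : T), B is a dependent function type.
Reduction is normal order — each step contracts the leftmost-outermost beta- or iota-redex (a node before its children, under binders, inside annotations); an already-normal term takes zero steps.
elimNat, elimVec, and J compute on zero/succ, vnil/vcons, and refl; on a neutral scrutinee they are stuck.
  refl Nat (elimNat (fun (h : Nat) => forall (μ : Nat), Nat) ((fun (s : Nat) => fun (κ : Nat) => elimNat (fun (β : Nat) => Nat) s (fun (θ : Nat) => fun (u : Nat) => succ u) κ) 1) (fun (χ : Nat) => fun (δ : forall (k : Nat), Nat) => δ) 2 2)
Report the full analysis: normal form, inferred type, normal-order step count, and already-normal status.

normal form:
  refl Nat 3
inferred type:
  Eq Nat 3 3
reduction steps (normal order): 16
term was already normal: no
first contracted redex: an elimNat iota-redex


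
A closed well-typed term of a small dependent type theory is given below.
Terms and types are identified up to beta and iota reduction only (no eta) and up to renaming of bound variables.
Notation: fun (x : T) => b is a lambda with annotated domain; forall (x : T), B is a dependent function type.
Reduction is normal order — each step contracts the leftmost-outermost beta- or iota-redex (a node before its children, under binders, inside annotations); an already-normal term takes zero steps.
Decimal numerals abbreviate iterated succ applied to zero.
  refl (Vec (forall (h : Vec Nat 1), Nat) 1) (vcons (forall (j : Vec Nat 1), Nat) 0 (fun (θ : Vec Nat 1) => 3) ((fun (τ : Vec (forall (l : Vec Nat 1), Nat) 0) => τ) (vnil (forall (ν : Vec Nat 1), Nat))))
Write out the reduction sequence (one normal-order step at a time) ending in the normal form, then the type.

normal-order reduction sequence:
  refl (Vec (forall (h : Vec Nat 1), Nat) 1) (vcons (forall (j : Vec Nat 1), Nat) 0 (fun (θ : Vec Nat 1) => 3) ((fun (τ : Vec (forall (l : Vec Nat 1), Nat) 0) => τ) (vnil (forall (ν : Vec Nat 1), Nat))))
  ~> refl (Vec (forall (h : Vec Nat 1), Nat) 1) (vcons (forall (j : Vec Nat 1), Nat) 0 (fun (θ : Vec Nat 1) => 3) (vnil (forall (τ : Vec Nat 1), Nat)))
the term's type:
  Eq (Vec (forall (h : Vec Nat 1), Nat) 1) (vcons (forall (j : Vec Nat 1), Nat) 0 (fun (θ : Vec Nat 1) => 3) (vnil (forall (τ : Vec Nat 1), Nat))) (vcons (forall (l : Vec Nat 1), Nat) 0 (fun (ν : Vec Nat 1) => 3) (vnil (forall (β : Vec Nat 1), Nat)))


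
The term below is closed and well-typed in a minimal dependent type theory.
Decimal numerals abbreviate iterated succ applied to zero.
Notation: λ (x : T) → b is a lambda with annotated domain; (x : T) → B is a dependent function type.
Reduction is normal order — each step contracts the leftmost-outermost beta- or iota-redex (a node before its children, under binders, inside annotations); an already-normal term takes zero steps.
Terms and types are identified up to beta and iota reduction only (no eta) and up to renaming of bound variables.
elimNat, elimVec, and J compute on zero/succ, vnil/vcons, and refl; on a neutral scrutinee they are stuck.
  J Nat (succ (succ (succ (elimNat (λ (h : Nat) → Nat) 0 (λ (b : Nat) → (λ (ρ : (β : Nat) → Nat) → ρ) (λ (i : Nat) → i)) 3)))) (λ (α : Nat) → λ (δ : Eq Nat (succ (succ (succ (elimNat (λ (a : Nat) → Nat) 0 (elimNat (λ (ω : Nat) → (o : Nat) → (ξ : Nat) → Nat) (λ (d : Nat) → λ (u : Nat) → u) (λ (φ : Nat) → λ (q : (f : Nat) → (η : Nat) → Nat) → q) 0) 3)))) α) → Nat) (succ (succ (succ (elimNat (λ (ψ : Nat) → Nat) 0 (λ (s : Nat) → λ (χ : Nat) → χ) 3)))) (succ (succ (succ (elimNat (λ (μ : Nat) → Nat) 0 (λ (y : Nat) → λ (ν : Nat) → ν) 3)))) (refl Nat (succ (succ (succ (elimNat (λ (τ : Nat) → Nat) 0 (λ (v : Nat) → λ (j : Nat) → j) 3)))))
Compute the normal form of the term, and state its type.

reduced normal form:
  3
the term's type:
  Nat


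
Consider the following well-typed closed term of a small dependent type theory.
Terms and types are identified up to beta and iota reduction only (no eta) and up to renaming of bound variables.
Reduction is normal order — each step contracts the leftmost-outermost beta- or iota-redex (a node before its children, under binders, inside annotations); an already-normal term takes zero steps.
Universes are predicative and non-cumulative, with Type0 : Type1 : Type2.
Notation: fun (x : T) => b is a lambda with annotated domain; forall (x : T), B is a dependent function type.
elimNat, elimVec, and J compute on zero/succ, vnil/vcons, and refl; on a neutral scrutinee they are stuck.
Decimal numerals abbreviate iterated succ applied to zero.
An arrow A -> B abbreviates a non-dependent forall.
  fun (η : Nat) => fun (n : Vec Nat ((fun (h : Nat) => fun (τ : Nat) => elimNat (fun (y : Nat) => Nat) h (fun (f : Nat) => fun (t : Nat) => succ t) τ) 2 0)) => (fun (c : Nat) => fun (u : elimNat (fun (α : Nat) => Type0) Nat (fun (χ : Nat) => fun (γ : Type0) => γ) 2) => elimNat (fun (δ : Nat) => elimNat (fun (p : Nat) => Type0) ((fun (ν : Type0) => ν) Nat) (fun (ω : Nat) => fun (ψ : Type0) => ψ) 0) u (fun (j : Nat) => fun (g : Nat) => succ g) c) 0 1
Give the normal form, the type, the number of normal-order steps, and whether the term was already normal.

normal form:
  fun (η : Nat) => fun (n : Vec Nat 2) => 1
type:
  Nat -> Vec Nat 2 -> Nat
normal-order step count: 6
started in normal form: no
first redex: a beta-redex


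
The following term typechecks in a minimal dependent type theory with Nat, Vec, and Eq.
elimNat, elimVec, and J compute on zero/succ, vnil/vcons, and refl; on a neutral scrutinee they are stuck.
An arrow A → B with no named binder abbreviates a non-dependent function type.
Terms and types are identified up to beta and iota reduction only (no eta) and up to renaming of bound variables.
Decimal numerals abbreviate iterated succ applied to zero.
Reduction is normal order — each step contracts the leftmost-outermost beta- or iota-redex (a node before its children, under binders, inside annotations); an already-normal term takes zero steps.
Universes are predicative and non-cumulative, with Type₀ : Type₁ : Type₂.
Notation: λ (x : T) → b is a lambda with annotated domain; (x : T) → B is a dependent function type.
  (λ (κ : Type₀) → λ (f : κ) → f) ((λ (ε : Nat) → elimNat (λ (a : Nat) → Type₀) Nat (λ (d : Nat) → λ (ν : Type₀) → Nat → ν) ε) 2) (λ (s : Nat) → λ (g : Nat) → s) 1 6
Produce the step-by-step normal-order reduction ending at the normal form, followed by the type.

normal-order reduction sequence:
  (λ (κ : Type₀) → λ (f : κ) → f) ((λ (ε : Nat) → elimNat (λ (a : Nat) → Type₀) Nat (λ (d : Nat) → λ (ν : Type₀) → Nat → ν) ε) 2) (λ (s : Nat) → λ (g : Nat) → s) 1 6
  ~> (λ (κ : (λ (f : Nat) → elimNat (λ (ε : Nat) → Type₀) Nat (λ (a : Nat) → λ (d : Type₀) → Nat → d) f) 2) → κ) (λ (ν : Nat) → λ (s : Nat) → ν) 1 6
  ~> (λ (κ : Nat) → λ (f : Nat) → κ) 1 6
  ~> (λ (κ : Nat) → 1) 6
  ~> 1
type:
  Nat


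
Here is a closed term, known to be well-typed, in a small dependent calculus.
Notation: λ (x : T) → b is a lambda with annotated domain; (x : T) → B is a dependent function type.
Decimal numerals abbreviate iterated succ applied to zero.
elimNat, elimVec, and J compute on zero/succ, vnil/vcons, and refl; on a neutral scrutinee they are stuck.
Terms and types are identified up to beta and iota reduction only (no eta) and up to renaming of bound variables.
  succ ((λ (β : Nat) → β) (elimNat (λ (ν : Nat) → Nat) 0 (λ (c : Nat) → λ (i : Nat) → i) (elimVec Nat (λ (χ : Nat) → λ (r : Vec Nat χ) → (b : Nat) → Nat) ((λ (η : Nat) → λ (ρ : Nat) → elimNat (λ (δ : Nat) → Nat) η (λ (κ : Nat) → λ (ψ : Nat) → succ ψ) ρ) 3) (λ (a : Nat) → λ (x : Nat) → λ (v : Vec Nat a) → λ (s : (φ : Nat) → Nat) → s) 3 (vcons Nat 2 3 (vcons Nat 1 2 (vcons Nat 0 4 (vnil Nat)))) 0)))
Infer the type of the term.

the term's type:
  Nat


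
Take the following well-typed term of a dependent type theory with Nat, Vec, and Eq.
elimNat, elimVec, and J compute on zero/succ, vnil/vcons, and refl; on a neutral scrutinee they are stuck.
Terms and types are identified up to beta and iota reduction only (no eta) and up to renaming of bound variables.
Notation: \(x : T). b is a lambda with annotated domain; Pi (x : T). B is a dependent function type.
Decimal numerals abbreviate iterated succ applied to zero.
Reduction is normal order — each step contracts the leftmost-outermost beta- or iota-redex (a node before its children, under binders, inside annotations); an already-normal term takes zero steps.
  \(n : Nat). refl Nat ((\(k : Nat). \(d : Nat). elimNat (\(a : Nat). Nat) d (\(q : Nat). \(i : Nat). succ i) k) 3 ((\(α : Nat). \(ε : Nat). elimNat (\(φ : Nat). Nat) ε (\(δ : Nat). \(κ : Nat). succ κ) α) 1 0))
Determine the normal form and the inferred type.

resulting normal form:
  \(n : Nat). refl Nat 4
the term's type:
  Pi (n : Nat). Eq Nat 4 4


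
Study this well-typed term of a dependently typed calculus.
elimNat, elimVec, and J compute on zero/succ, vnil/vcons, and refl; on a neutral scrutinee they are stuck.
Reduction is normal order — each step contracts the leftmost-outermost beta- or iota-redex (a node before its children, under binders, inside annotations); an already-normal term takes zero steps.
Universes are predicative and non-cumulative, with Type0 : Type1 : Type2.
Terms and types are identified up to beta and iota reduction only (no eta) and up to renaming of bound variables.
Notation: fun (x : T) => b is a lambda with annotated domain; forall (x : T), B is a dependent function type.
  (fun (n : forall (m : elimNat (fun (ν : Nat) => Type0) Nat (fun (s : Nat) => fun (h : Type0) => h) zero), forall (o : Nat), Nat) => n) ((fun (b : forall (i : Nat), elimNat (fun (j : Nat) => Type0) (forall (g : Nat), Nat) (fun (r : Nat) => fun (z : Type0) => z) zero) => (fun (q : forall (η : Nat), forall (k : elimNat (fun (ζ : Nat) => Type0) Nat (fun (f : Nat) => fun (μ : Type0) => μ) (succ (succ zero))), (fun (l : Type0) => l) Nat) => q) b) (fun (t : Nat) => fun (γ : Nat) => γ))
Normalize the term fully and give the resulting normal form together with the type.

normal form:
  fun (n : Nat) => fun (m : Nat) => m
the term's type:
  forall (n : Nat), forall (m : Nat), Nat
observation: the leftmost-outermost redex is a beta-redex, and normalization takes 3 steps.


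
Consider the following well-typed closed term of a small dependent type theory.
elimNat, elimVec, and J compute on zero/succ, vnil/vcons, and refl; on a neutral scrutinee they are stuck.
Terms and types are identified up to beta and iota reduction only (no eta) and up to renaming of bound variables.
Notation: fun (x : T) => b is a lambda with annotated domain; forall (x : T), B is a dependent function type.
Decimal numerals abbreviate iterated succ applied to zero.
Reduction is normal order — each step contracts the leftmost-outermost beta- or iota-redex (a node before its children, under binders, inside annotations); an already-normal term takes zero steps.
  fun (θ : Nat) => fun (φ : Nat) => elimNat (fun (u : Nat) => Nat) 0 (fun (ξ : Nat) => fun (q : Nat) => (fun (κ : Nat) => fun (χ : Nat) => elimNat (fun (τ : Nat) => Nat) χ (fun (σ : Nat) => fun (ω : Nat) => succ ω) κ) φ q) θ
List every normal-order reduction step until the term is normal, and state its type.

reduction (normal order):
  fun (θ : Nat) => fun (φ : Nat) => elimNat (fun (u : Nat) => Nat) 0 (fun (ξ : Nat) => fun (q : Nat) => (fun (κ : Nat) => fun (χ : Nat) => elimNat (fun (τ : Nat) => Nat) χ (fun (σ : Nat) => fun (ω : Nat) => succ ω) κ) φ q) θ
  ~> fun (θ : Nat) => fun (φ : Nat) => elimNat (fun (u : Nat) => Nat) 0 (fun (ξ : Nat) => fun (q : Nat) => (fun (κ : Nat) => elimNat (fun (χ : Nat) => Nat) κ (fun (τ : Nat) => fun (σ : Nat) => succ σ) φ) q) θ
  ~> fun (θ : Nat) => fun (φ : Nat) => elimNat (fun (u : Nat) => Nat) 0 (fun (ξ : Nat) => fun (q : Nat) => elimNat (fun (κ : Nat) => Nat) q (fun (χ : Nat) => fun (τ : Nat) => succ τ) φ) θ
the term's type:
  forall (θ : Nat), forall (φ : Nat), Nat


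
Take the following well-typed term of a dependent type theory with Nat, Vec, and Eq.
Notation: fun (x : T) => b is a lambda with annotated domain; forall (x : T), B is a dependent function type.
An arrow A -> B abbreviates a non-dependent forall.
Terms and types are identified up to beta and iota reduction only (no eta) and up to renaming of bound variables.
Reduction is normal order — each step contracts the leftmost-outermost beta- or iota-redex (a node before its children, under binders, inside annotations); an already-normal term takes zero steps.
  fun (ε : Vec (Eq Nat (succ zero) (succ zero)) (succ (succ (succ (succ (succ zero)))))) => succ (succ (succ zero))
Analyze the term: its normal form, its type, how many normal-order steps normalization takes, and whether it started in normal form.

normal form:
  fun (ε : Vec (Eq Nat (succ zero) (succ zero)) (succ (succ (succ (succ (succ zero)))))) => succ (succ (succ zero))
type:
  Vec (Eq Nat (succ zero) (succ zero)) (succ (succ (succ (succ (succ zero))))) -> Nat
steps to reach normal form (normal order): 0
term was already normal: yes


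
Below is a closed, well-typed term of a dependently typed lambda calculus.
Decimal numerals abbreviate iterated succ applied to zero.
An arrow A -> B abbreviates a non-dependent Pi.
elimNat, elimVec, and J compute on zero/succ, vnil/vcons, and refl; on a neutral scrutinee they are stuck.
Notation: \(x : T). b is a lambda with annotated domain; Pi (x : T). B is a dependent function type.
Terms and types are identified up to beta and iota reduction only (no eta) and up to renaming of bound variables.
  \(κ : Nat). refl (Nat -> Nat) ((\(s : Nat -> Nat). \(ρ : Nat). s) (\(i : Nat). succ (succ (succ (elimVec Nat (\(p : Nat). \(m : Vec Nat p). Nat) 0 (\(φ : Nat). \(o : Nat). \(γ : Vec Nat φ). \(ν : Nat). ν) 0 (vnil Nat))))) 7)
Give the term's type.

the term's type:
  Nat -> Eq (Nat -> Nat) (\(κ : Nat). 3) (\(s : Nat). 3)


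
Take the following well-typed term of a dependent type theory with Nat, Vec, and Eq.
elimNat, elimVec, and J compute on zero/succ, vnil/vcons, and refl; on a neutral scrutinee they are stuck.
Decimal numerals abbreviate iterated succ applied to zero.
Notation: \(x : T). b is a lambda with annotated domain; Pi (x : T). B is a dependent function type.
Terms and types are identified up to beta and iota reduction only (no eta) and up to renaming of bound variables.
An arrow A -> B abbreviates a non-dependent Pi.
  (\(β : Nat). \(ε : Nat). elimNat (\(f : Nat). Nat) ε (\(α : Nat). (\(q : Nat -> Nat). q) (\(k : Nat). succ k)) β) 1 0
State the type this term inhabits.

the term's type:
  Nat


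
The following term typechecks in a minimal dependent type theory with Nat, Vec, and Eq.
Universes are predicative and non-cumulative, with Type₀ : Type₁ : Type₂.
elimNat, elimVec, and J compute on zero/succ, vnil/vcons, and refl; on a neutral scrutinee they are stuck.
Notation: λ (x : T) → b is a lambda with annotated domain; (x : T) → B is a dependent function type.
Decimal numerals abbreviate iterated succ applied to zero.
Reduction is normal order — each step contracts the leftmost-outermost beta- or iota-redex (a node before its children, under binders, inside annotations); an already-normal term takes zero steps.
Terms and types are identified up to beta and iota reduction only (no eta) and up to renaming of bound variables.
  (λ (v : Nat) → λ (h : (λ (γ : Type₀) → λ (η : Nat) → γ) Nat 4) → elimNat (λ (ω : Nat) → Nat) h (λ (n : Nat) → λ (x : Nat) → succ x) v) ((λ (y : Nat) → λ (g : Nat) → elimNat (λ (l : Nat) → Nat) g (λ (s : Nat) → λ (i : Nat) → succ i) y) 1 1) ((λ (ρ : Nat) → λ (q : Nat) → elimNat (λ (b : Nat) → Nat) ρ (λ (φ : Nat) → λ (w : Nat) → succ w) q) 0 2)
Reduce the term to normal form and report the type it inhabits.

resulting normal form:
  4
type:
  Nat
observation: 24 normal-order steps normalize the term, beginning with a beta-redex.


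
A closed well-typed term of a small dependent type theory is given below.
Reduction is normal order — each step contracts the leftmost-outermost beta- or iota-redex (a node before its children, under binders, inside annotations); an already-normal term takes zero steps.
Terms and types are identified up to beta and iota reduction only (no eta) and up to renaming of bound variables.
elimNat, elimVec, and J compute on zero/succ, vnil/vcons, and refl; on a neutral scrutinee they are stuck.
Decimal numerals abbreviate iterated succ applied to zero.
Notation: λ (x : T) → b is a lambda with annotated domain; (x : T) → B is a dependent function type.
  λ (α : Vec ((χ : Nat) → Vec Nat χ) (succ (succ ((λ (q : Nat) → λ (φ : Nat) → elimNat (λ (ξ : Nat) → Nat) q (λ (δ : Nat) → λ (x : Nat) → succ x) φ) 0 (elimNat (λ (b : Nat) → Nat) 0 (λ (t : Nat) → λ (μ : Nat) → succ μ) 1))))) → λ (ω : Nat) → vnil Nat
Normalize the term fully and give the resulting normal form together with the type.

reduced normal form:
  λ (α : Vec ((χ : Nat) → Vec Nat χ) 3) → λ (q : Nat) → vnil Nat
the term's type:
  (α : Vec ((χ : Nat) → Vec Nat χ) 3) → (q : Nat) → Vec Nat 0
observation: the term reaches its normal form after 10 normal-order steps.


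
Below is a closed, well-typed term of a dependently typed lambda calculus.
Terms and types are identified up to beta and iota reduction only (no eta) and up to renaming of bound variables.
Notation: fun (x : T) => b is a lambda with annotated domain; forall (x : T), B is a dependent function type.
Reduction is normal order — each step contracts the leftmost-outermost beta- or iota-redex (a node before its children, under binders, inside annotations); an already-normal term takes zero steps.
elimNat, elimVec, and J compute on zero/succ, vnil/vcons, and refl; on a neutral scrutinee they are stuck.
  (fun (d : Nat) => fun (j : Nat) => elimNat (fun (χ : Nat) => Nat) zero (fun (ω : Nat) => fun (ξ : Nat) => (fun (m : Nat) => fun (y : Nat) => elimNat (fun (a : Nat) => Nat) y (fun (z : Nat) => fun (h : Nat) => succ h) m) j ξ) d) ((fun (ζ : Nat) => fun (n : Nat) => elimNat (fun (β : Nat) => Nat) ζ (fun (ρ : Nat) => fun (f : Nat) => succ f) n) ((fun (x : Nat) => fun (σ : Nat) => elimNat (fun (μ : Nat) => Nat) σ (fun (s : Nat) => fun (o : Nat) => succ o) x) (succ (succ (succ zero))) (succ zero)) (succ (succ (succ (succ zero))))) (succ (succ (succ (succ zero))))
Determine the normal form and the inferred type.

reduced normal form:
  succ (succ (succ (succ (succ (succ (succ (succ (succ (succ (succ (succ (succ (succ (succ (succ (succ (succ (succ (succ (succ (succ (succ (succ (succ (succ (succ (succ (succ (succ (succ (succ zero)))))))))))))))))))))))))))))))
inferred type:
  Nat


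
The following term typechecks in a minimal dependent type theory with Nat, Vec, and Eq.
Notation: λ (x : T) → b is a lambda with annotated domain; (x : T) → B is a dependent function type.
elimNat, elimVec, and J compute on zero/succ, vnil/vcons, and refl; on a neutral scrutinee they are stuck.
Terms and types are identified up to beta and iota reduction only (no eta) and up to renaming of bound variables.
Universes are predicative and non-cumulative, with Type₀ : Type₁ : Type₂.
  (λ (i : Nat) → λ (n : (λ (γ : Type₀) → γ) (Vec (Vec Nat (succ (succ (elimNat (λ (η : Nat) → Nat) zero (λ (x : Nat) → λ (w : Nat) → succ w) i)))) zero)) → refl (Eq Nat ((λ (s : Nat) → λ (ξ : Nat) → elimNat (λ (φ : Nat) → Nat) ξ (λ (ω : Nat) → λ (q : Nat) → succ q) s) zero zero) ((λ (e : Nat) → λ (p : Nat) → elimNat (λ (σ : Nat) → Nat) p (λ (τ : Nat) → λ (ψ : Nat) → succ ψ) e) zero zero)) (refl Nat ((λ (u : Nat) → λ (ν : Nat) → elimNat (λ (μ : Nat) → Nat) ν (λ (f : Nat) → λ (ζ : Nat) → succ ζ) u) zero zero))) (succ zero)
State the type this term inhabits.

inferred type:
  (i : Vec (Vec Nat (succ (succ (succ zero)))) zero) → Eq (Eq Nat zero zero) (refl Nat zero) (refl Nat zero)


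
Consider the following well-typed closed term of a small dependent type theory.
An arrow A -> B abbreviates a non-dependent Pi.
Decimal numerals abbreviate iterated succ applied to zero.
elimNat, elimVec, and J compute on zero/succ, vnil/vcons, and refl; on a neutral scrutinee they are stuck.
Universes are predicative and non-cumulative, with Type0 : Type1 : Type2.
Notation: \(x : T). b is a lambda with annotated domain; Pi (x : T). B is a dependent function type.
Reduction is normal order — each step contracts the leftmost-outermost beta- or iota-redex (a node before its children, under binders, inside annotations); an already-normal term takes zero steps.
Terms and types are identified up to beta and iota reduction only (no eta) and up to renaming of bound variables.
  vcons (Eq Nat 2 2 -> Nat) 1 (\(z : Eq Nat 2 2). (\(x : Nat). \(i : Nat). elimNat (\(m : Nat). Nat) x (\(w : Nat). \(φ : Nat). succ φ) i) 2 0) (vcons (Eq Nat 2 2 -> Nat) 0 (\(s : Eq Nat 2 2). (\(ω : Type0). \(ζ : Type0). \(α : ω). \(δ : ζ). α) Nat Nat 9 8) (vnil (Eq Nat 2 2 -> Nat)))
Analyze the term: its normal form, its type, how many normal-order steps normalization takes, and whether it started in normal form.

normal form:
  vcons (Eq Nat 2 2 -> Nat) 1 (\(z : Eq Nat 2 2). 2) (vcons (Eq Nat 2 2 -> Nat) 0 (\(x : Eq Nat 2 2). 9) (vnil (Eq Nat 2 2 -> Nat)))
inferred type:
  Vec (Eq Nat 2 2 -> Nat) 2
normal-order step count: 7
already normal: no
first contracted redex: a beta-redex


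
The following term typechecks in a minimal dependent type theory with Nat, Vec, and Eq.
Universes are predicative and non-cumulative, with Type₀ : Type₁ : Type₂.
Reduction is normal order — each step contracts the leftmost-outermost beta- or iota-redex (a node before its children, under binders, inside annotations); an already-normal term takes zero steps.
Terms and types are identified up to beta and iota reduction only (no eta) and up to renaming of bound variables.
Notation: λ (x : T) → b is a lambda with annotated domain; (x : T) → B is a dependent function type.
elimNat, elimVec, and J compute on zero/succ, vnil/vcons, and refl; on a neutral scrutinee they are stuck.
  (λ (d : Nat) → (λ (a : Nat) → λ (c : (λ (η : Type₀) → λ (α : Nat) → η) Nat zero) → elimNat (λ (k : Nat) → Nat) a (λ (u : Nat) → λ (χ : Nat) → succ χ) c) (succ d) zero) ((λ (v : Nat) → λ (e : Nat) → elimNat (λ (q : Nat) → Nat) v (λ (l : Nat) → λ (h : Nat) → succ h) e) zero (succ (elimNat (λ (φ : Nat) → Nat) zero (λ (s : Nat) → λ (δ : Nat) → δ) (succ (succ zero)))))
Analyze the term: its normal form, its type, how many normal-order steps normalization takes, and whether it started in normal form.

normal form:
  succ (succ zero)
type:
  Nat
reduction steps (normal order): 17
already normal: no
first redex: a beta-redex


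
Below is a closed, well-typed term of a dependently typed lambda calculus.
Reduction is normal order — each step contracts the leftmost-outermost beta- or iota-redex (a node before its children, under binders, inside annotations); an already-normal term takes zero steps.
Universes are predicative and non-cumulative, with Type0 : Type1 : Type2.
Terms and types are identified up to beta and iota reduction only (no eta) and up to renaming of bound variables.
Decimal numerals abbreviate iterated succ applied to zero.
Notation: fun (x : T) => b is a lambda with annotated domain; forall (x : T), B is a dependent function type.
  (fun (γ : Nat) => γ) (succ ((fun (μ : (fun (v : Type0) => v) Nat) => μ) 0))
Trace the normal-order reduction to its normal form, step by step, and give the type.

normal-order reduction sequence:
  (fun (γ : Nat) => γ) (succ ((fun (μ : (fun (v : Type0) => v) Nat) => μ) 0))
  ~> succ ((fun (γ : (fun (μ : Type0) => μ) Nat) => γ) 0)
  ~> 1
type:
  Nat


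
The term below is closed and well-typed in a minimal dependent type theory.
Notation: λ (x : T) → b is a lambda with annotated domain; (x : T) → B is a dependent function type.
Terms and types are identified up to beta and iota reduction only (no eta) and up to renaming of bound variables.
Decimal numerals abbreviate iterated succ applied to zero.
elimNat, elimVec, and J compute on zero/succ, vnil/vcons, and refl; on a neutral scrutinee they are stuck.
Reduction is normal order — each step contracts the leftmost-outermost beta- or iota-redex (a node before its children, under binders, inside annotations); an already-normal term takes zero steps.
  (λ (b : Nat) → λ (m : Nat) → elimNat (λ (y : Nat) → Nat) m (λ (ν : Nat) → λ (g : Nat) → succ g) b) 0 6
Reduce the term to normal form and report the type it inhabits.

reduced normal form:
  6
type:
  Nat
observation: 3 normal-order steps separate the term from its normal form.


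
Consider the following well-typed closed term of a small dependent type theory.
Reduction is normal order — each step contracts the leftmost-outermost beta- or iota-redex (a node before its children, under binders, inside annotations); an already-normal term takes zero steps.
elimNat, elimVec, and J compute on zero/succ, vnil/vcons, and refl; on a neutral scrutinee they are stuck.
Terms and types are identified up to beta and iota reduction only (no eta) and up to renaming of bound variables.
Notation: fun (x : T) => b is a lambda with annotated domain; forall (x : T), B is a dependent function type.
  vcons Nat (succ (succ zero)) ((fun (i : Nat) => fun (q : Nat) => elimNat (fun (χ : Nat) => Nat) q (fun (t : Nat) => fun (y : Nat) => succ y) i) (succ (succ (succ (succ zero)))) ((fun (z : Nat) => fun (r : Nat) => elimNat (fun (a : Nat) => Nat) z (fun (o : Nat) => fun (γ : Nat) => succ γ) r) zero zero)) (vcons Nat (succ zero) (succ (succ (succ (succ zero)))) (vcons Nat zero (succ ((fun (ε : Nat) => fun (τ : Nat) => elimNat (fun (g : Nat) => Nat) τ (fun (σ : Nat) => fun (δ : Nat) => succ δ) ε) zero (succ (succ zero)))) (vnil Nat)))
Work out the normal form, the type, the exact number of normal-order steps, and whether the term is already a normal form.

normal form:
  vcons Nat (succ (succ zero)) (succ (succ (succ (succ zero)))) (vcons Nat (succ zero) (succ (succ (succ (succ zero)))) (vcons Nat zero (succ (succ (succ zero))) (vnil Nat)))
inferred type:
  Vec Nat (succ (succ (succ zero)))
steps to reach normal form (normal order): 21
started in normal form: no
first redex: a beta-redex
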